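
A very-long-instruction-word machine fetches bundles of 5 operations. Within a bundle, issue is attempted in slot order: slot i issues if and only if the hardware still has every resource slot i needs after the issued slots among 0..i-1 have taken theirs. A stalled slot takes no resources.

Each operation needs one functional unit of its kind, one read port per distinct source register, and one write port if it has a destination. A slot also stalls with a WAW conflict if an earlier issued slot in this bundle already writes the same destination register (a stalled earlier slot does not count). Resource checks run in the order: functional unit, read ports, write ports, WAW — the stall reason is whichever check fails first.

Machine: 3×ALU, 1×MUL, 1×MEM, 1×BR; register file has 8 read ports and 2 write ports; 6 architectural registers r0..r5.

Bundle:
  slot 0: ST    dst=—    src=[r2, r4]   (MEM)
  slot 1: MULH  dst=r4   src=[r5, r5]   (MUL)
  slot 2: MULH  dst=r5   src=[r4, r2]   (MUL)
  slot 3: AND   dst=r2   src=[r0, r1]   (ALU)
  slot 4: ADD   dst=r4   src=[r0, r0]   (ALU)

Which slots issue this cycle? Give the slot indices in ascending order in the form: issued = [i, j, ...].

[0] MEM needs rd=2 wr=0: ok; after: ALU=3 MUL=1 MEM=0 BR=1, R=6, W=2
[1] MUL needs rd=1 wr=1: ok; after: ALU=3 MUL=0 MEM=0 BR=1, R=5, W=1
[2] MUL needs rd=2 wr=1: FU; after: ALU=3 MUL=0 MEM=0 BR=1, R=5, W=1
[3] ALU needs rd=2 wr=1: ok; after: ALU=2 MUL=0 MEM=0 BR=1, R=3, W=0
[4] ALU needs rd=1 wr=1: WR_PORT; after: ALU=2 MUL=0 MEM=0 BR=1, R=3, W=0

issued = [0, 1, 3]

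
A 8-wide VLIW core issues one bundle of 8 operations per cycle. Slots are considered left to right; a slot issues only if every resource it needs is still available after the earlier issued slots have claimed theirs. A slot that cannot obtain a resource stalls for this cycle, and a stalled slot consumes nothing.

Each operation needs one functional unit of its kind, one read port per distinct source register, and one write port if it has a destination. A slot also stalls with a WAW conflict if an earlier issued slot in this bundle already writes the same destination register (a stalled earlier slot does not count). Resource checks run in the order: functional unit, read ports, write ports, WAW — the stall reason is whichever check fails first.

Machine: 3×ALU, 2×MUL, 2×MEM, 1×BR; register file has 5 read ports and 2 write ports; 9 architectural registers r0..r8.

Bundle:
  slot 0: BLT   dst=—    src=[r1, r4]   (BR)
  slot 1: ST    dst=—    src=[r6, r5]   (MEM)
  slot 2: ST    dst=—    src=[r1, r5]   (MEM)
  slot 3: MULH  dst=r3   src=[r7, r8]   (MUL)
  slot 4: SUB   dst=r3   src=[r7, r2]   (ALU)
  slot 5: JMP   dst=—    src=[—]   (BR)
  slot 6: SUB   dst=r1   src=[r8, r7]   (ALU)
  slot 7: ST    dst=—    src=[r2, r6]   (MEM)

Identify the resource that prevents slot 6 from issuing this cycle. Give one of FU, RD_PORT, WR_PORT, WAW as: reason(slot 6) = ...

reason(slot 6) = RD_PORT

slot 0 (BR): ISSUE — free A3,Mu2,Ld2,B0 rp3 wp2
slot 1 (MEM): ISSUE — free A3,Mu2,Ld1,B0 rp1 wp2
slot 2 (MEM): stall RD_PORT — free A3,Mu2,Ld1,B0 rp1 wp2
slot 3 (MUL): stall RD_PORT — free A3,Mu2,Ld1,B0 rp1 wp2
slot 4 (ALU): stall RD_PORT — free A3,Mu2,Ld1,B0 rp1 wp2
slot 5 (BR): stall FU — free A3,Mu2,Ld1,B0 rp1 wp2
slot 6 (ALU): stall RD_PORT — free A3,Mu2,Ld1,B0 rp1 wp2
slot 7 (MEM): stall RD_PORT — free A3,Mu2,Ld1,B0 rp1 wp2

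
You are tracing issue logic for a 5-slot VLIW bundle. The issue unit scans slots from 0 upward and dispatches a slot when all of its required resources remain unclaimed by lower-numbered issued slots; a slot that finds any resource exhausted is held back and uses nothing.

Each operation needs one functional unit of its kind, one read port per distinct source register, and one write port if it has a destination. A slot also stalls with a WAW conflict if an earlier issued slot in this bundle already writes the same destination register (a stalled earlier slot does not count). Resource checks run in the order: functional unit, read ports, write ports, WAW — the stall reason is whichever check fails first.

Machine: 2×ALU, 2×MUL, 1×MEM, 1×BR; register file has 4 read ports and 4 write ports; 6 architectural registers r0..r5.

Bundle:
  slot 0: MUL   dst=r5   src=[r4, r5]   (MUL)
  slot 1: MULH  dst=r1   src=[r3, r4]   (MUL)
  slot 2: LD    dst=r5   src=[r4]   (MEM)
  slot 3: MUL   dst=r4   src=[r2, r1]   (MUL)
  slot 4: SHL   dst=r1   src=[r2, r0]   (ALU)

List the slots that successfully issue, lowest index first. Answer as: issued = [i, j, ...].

issued = [0, 1]

[0] MUL needs rd=2 wr=1: ok; after: ALU=2 MUL=1 MEM=1 BR=1, R=2, W=3
[1] MUL needs rd=2 wr=1: ok; after: ALU=2 MUL=0 MEM=1 BR=1, R=0, W=2
[2] MEM needs rd=1 wr=1: RD_PORT; after: ALU=2 MUL=0 MEM=1 BR=1, R=0, W=2
[3] MUL needs rd=2 wr=1: FU; after: ALU=2 MUL=0 MEM=1 BR=1, R=0, W=2
[4] ALU needs rd=2 wr=1: RD_PORT; after: ALU=2 MUL=0 MEM=1 BR=1, R=0, W=2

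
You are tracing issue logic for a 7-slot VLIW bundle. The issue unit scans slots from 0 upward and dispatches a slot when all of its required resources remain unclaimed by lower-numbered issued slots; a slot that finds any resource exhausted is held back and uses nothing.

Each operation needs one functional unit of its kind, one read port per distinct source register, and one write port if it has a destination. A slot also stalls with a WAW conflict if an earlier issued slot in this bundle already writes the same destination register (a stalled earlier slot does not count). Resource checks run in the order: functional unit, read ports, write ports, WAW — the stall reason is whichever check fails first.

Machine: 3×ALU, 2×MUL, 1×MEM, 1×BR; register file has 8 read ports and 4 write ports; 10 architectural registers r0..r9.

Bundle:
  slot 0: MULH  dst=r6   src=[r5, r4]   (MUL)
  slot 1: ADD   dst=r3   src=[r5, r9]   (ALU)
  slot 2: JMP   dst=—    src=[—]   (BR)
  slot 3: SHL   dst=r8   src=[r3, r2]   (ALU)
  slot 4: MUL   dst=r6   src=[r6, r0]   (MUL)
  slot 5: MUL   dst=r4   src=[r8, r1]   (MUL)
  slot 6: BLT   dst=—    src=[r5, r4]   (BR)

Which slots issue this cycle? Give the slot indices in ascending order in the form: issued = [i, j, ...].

#0 MUL src=r5,r4 dispatched  <A:3 Mu:1 Ld:1 B:1 rd:6 wr:3>
#1 ALU src=r5,r9 dispatched  <A:2 Mu:1 Ld:1 B:1 rd:4 wr:2>
#2 BR src=- dispatched  <A:2 Mu:1 Ld:1 B:0 rd:4 wr:2>
#3 ALU src=r3,r2 dispatched  <A:1 Mu:1 Ld:1 B:0 rd:2 wr:1>
#4 MUL src=r6,r0 held:WAW  <A:1 Mu:1 Ld:1 B:0 rd:2 wr:1>
#5 MUL src=r8,r1 dispatched  <A:1 Mu:0 Ld:1 B:0 rd:0 wr:0>
#6 BR src=r5,r4 held:FU  <A:1 Mu:0 Ld:1 B:0 rd:0 wr:0>

issued = [0, 1, 2, 3, 5]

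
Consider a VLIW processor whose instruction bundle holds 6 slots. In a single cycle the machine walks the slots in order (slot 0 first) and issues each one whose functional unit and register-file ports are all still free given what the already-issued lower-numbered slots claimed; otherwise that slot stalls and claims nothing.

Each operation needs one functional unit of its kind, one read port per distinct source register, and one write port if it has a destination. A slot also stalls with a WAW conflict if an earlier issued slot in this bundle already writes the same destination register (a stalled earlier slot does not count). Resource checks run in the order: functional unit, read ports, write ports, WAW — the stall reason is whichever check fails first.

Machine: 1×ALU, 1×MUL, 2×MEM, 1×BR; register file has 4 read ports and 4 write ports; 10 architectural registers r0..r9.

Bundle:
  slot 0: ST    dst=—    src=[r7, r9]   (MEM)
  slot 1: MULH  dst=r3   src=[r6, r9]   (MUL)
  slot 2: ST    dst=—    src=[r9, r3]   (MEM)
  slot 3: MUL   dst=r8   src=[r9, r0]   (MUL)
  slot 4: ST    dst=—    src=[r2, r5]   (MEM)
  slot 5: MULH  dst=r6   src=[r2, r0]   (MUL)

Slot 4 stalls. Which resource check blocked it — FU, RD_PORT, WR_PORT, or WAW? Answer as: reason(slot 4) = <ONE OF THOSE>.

reason(slot 4) = RD_PORT

slot 0 (MEM): ISSUE — free A1,Mu1,Ld1,B1 rp2 wp4
slot 1 (MUL): ISSUE — free A1,Mu0,Ld1,B1 rp0 wp3
slot 2 (MEM): stall RD_PORT — free A1,Mu0,Ld1,B1 rp0 wp3
slot 3 (MUL): stall FU — free A1,Mu0,Ld1,B1 rp0 wp3
slot 4 (MEM): stall RD_PORT — free A1,Mu0,Ld1,B1 rp0 wp3
slot 5 (MUL): stall FU — free A1,Mu0,Ld1,B1 rp0 wp3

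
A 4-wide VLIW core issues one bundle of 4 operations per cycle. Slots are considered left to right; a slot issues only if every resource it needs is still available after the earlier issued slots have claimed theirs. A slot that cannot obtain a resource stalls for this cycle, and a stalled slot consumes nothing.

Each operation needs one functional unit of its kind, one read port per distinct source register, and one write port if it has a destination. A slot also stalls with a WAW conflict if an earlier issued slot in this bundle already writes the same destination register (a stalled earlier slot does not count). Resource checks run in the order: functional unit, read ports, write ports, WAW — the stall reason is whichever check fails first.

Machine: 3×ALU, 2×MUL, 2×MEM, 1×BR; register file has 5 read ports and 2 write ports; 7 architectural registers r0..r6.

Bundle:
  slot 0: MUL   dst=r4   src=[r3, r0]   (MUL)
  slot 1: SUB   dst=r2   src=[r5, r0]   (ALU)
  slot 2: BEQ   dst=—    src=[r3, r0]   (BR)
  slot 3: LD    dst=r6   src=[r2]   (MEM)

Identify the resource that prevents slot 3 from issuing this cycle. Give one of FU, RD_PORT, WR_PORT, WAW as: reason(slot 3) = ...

  0. MUL→r4 ⇒ go  {3A/1Mu/2Ld/1B | 3r 1w}
  1. ALU→r2 ⇒ go  {2A/1Mu/2Ld/1B | 1r 0w}
  2. BR ⇒ no(RD_PORT)  {2A/1Mu/2Ld/1B | 1r 0w}
  3. MEM→r6 ⇒ no(WR_PORT)  {2A/1Mu/2Ld/1B | 1r 0w}

reason(slot 3) = WR_PORT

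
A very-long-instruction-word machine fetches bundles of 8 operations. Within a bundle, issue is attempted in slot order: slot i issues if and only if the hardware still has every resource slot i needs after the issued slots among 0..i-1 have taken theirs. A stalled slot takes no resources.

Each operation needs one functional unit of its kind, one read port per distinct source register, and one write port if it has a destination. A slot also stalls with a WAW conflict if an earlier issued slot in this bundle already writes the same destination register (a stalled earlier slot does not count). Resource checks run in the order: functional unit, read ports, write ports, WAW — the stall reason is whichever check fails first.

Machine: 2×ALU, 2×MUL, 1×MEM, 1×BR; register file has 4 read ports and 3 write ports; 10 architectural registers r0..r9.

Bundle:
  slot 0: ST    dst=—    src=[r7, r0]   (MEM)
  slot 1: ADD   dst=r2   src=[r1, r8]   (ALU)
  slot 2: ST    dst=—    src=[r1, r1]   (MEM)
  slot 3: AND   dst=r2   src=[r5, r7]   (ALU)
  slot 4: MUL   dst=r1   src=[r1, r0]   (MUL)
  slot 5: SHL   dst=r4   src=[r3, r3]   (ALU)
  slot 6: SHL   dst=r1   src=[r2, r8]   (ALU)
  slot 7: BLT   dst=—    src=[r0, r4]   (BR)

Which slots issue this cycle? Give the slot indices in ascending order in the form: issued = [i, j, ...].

  0. MEM ⇒ go  {2A/2Mu/0Ld/1B | 2r 3w}
  1. ALU→r2 ⇒ go  {1A/2Mu/0Ld/1B | 0r 2w}
  2. MEM ⇒ no(FU)  {1A/2Mu/0Ld/1B | 0r 2w}
  3. ALU→r2 ⇒ no(RD_PORT)  {1A/2Mu/0Ld/1B | 0r 2w}
  4. MUL→r1 ⇒ no(RD_PORT)  {1A/2Mu/0Ld/1B | 0r 2w}
  5. ALU→r4 ⇒ no(RD_PORT)  {1A/2Mu/0Ld/1B | 0r 2w}
  6. ALU→r1 ⇒ no(RD_PORT)  {1A/2Mu/0Ld/1B | 0r 2w}
  7. BR ⇒ no(RD_PORT)  {1A/2Mu/0Ld/1B | 0r 2w}

issued = [0, 1]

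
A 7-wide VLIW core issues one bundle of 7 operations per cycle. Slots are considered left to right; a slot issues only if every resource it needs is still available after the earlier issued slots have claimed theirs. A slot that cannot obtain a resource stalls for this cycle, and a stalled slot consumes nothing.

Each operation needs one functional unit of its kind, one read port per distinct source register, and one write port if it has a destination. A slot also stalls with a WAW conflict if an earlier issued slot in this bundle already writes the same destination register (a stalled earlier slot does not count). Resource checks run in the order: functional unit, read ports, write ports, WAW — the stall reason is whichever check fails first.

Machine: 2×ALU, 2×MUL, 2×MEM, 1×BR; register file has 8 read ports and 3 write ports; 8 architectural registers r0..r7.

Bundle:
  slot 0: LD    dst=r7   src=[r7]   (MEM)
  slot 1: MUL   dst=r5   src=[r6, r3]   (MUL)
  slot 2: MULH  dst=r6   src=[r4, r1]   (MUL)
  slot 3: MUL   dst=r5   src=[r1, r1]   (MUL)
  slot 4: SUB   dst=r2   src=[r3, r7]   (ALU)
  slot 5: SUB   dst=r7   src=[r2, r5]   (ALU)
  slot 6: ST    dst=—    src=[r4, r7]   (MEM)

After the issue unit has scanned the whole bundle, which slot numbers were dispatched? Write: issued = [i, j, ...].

  0. MEM→r7 ⇒ go  {2A/2Mu/1Ld/1B | 7r 2w}
  1. MUL→r5 ⇒ go  {2A/1Mu/1Ld/1B | 5r 1w}
  2. MUL→r6 ⇒ go  {2A/0Mu/1Ld/1B | 3r 0w}
  3. MUL→r5 ⇒ no(FU)  {2A/0Mu/1Ld/1B | 3r 0w}
  4. ALU→r2 ⇒ no(WR_PORT)  {2A/0Mu/1Ld/1B | 3r 0w}
  5. ALU→r7 ⇒ no(WR_PORT)  {2A/0Mu/1Ld/1B | 3r 0w}
  6. MEM ⇒ go  {2A/0Mu/0Ld/1B | 1r 0w}

issued = [0, 1, 2, 6]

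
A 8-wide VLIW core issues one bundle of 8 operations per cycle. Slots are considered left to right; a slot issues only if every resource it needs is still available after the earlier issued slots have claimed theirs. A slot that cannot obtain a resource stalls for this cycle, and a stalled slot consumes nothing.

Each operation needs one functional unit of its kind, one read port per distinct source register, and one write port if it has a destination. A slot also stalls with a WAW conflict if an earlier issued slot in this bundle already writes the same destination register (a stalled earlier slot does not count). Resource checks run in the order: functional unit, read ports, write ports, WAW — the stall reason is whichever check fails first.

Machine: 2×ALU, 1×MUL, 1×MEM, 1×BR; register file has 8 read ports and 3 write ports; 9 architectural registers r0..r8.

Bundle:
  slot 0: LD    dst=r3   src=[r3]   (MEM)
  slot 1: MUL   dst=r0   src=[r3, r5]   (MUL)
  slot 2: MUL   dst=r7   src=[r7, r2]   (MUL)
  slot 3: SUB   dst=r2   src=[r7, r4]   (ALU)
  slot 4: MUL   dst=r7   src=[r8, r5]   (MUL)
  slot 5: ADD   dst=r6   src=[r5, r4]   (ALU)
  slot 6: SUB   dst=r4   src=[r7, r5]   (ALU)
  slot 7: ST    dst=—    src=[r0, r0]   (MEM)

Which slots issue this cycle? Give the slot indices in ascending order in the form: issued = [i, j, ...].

issued = [0, 1, 3]

#0 MEM src=r3 dispatched  <A:2 Mu:1 Ld:0 B:1 rd:7 wr:2>
#1 MUL src=r3,r5 dispatched  <A:2 Mu:0 Ld:0 B:1 rd:5 wr:1>
#2 MUL src=r7,r2 held:FU  <A:2 Mu:0 Ld:0 B:1 rd:5 wr:1>
#3 ALU src=r7,r4 dispatched  <A:1 Mu:0 Ld:0 B:1 rd:3 wr:0>
#4 MUL src=r8,r5 held:FU  <A:1 Mu:0 Ld:0 B:1 rd:3 wr:0>
#5 ALU src=r5,r4 held:WR_PORT  <A:1 Mu:0 Ld:0 B:1 rd:3 wr:0>
#6 ALU src=r7,r5 held:WR_PORT  <A:1 Mu:0 Ld:0 B:1 rd:3 wr:0>
#7 MEM src=r0,r0 held:FU  <A:1 Mu:0 Ld:0 B:1 rd:3 wr:0>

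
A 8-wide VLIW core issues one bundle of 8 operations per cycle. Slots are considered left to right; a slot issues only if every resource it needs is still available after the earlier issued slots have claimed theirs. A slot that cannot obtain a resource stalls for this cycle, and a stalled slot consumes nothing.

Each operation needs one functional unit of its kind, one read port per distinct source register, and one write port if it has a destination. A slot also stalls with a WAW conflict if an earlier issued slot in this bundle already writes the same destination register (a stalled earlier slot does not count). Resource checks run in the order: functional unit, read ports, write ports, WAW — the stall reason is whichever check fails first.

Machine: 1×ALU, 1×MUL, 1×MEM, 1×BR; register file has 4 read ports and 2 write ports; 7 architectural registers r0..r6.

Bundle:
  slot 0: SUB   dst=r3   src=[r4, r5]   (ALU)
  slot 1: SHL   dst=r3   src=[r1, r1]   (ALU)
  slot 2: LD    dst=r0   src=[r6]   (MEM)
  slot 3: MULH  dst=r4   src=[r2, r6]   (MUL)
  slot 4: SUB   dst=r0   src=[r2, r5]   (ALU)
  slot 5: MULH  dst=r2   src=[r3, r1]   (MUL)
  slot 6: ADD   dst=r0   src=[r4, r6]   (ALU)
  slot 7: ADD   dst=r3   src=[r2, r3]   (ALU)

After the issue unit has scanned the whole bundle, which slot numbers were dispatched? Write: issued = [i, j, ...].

issued = [0, 2]

slot 0 (ALU): ISSUE — free A0,Mu1,Ld1,B1 rp2 wp1
slot 1 (ALU): stall FU — free A0,Mu1,Ld1,B1 rp2 wp1
slot 2 (MEM): ISSUE — free A0,Mu1,Ld0,B1 rp1 wp0
slot 3 (MUL): stall RD_PORT — free A0,Mu1,Ld0,B1 rp1 wp0
slot 4 (ALU): stall FU — free A0,Mu1,Ld0,B1 rp1 wp0
slot 5 (MUL): stall RD_PORT — free A0,Mu1,Ld0,B1 rp1 wp0
slot 6 (ALU): stall FU — free A0,Mu1,Ld0,B1 rp1 wp0
slot 7 (ALU): stall FU — free A0,Mu1,Ld0,B1 rp1 wp0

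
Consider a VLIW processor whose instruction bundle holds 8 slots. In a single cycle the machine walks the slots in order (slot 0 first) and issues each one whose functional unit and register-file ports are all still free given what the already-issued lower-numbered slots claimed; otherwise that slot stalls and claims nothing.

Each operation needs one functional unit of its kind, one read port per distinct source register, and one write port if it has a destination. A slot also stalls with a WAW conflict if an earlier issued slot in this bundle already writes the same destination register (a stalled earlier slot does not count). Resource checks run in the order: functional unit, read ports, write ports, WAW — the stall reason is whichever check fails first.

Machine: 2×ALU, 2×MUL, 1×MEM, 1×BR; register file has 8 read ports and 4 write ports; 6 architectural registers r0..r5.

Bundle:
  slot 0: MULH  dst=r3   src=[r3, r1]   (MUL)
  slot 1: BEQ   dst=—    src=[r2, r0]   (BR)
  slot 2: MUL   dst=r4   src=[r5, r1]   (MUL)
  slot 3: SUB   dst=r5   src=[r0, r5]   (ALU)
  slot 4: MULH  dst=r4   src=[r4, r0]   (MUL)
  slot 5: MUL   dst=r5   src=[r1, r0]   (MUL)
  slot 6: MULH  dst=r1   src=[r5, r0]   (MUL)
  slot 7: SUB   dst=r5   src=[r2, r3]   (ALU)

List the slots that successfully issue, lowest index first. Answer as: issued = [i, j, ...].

issued = [0, 1, 2, 3]

slot 0 (MUL): ISSUE — free A2,Mu1,Ld1,B1 rp6 wp3
slot 1 (BR): ISSUE — free A2,Mu1,Ld1,B0 rp4 wp3
slot 2 (MUL): ISSUE — free A2,Mu0,Ld1,B0 rp2 wp2
slot 3 (ALU): ISSUE — free A1,Mu0,Ld1,B0 rp0 wp1
slot 4 (MUL): stall FU — free A1,Mu0,Ld1,B0 rp0 wp1
slot 5 (MUL): stall FU — free A1,Mu0,Ld1,B0 rp0 wp1
slot 6 (MUL): stall FU — free A1,Mu0,Ld1,B0 rp0 wp1
slot 7 (ALU): stall RD_PORT — free A1,Mu0,Ld1,B0 rp0 wp1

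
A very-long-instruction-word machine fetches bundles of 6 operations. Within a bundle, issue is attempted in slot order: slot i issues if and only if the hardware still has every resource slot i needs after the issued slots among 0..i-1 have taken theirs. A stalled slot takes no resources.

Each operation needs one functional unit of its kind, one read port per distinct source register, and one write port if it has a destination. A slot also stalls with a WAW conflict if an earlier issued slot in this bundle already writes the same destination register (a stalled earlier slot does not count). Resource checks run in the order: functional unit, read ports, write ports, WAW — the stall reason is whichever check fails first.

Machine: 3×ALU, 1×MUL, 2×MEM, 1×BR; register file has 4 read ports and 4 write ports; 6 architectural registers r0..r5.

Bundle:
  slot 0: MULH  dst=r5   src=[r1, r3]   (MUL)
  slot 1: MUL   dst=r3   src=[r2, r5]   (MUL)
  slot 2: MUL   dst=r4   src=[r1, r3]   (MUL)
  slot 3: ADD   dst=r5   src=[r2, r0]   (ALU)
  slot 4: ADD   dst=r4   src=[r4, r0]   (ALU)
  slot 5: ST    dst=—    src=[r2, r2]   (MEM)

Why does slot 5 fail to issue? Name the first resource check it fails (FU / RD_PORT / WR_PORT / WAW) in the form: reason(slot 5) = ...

#0 MUL src=r1,r3 dispatched  <A:3 Mu:0 Ld:2 B:1 rd:2 wr:3>
#1 MUL src=r2,r5 held:FU  <A:3 Mu:0 Ld:2 B:1 rd:2 wr:3>
#2 MUL src=r1,r3 held:FU  <A:3 Mu:0 Ld:2 B:1 rd:2 wr:3>
#3 ALU src=r2,r0 held:WAW  <A:3 Mu:0 Ld:2 B:1 rd:2 wr:3>
#4 ALU src=r4,r0 dispatched  <A:2 Mu:0 Ld:2 B:1 rd:0 wr:2>
#5 MEM src=r2,r2 held:RD_PORT  <A:2 Mu:0 Ld:2 B:1 rd:0 wr:2>

reason(slot 5) = RD_PORT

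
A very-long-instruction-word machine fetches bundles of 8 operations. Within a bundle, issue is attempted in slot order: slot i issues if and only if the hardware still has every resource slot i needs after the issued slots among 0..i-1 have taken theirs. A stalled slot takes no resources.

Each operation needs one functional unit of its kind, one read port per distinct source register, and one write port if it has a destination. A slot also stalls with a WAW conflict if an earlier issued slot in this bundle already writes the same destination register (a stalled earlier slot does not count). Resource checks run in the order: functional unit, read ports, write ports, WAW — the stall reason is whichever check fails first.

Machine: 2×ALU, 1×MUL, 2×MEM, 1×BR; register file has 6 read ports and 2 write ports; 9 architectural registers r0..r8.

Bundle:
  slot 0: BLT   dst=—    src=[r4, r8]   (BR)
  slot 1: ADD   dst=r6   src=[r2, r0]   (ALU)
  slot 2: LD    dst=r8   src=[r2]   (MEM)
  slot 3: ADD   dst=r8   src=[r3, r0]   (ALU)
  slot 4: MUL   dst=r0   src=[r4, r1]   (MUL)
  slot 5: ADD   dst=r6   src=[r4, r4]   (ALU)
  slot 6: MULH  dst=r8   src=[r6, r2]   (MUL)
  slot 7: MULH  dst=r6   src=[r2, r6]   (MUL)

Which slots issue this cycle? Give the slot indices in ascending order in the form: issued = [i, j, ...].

slot 0 (BR): ISSUE — free A2,Mu1,Ld2,B0 rp4 wp2
slot 1 (ALU): ISSUE — free A1,Mu1,Ld2,B0 rp2 wp1
slot 2 (MEM): ISSUE — free A1,Mu1,Ld1,B0 rp1 wp0
slot 3 (ALU): stall RD_PORT — free A1,Mu1,Ld1,B0 rp1 wp0
slot 4 (MUL): stall RD_PORT — free A1,Mu1,Ld1,B0 rp1 wp0
slot 5 (ALU): stall WR_PORT — free A1,Mu1,Ld1,B0 rp1 wp0
slot 6 (MUL): stall RD_PORT — free A1,Mu1,Ld1,B0 rp1 wp0
slot 7 (MUL): stall RD_PORT — free A1,Mu1,Ld1,B0 rp1 wp0

issued = [0, 1, 2]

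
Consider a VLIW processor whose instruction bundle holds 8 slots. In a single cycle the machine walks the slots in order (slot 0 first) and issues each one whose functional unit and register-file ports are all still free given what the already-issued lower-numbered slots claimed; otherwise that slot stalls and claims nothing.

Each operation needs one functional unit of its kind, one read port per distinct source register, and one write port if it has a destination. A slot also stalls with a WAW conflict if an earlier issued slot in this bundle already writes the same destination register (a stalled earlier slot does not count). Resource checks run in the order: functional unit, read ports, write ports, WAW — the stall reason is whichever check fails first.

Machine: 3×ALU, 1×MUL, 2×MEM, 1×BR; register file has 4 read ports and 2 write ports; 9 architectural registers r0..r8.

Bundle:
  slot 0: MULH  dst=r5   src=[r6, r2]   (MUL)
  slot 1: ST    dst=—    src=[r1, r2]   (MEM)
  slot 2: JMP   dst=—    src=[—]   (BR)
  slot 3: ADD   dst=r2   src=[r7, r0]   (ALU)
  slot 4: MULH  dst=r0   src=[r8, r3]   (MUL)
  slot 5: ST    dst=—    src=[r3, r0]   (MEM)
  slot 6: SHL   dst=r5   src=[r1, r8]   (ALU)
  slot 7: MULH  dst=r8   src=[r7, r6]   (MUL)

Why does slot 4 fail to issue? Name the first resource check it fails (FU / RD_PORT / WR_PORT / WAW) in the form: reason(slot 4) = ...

reason(slot 4) = FU

  0. MUL→r5 ⇒ go  {3A/0Mu/2Ld/1B | 2r 1w}
  1. MEM ⇒ go  {3A/0Mu/1Ld/1B | 0r 1w}
  2. BR ⇒ go  {3A/0Mu/1Ld/0B | 0r 1w}
  3. ALU→r2 ⇒ no(RD_PORT)  {3A/0Mu/1Ld/0B | 0r 1w}
  4. MUL→r0 ⇒ no(FU)  {3A/0Mu/1Ld/0B | 0r 1w}
  5. MEM ⇒ no(RD_PORT)  {3A/0Mu/1Ld/0B | 0r 1w}
  6. ALU→r5 ⇒ no(RD_PORT)  {3A/0Mu/1Ld/0B | 0r 1w}
  7. MUL→r8 ⇒ no(FU)  {3A/0Mu/1Ld/0B | 0r 1w}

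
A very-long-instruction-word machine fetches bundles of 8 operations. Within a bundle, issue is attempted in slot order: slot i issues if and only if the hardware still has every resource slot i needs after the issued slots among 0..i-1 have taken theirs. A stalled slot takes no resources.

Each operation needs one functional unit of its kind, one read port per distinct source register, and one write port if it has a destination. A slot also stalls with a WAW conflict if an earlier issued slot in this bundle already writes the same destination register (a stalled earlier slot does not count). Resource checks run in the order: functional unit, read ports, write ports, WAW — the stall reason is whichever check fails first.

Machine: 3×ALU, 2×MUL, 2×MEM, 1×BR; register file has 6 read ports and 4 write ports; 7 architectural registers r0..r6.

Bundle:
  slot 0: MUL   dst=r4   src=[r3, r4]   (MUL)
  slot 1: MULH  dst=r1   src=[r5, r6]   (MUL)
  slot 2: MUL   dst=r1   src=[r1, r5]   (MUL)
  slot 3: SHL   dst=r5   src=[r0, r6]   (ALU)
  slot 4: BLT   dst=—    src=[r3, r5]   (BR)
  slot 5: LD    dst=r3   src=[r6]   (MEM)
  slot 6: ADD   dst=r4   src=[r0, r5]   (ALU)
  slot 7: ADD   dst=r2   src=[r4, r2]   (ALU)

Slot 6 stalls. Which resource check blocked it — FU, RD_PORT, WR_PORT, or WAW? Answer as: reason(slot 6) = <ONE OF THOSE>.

reason(slot 6) = RD_PORT

#0 MUL src=r3,r4 dispatched  <A:3 Mu:1 Ld:2 B:1 rd:4 wr:3>
#1 MUL src=r5,r6 dispatched  <A:3 Mu:0 Ld:2 B:1 rd:2 wr:2>
#2 MUL src=r1,r5 held:FU  <A:3 Mu:0 Ld:2 B:1 rd:2 wr:2>
#3 ALU src=r0,r6 dispatched  <A:2 Mu:0 Ld:2 B:1 rd:0 wr:1>
#4 BR src=r3,r5 held:RD_PORT  <A:2 Mu:0 Ld:2 B:1 rd:0 wr:1>
#5 MEM src=r6 held:RD_PORT  <A:2 Mu:0 Ld:2 B:1 rd:0 wr:1>
#6 ALU src=r0,r5 held:RD_PORT  <A:2 Mu:0 Ld:2 B:1 rd:0 wr:1>
#7 ALU src=r4,r2 held:RD_PORT  <A:2 Mu:0 Ld:2 B:1 rd:0 wr:1>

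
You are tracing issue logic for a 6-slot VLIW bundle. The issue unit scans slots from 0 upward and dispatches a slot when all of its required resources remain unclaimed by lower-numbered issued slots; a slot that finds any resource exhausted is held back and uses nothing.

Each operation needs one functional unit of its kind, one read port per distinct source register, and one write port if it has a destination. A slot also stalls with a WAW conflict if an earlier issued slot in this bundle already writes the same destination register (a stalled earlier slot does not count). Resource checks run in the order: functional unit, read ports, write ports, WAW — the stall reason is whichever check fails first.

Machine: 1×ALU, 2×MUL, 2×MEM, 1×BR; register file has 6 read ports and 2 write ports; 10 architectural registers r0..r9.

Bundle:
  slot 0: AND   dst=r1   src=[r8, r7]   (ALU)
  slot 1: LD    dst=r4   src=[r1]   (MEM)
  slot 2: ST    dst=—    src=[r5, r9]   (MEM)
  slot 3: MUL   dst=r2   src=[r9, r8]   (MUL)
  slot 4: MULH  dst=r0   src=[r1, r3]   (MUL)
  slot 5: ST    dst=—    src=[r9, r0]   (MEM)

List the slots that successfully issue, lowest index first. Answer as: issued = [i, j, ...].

[0] ALU needs rd=2 wr=1: ok; after: ALU=0 MUL=2 MEM=2 BR=1, R=4, W=1
[1] MEM needs rd=1 wr=1: ok; after: ALU=0 MUL=2 MEM=1 BR=1, R=3, W=0
[2] MEM needs rd=2 wr=0: ok; after: ALU=0 MUL=2 MEM=0 BR=1, R=1, W=0
[3] MUL needs rd=2 wr=1: RD_PORT; after: ALU=0 MUL=2 MEM=0 BR=1, R=1, W=0
[4] MUL needs rd=2 wr=1: RD_PORT; after: ALU=0 MUL=2 MEM=0 BR=1, R=1, W=0
[5] MEM needs rd=2 wr=0: FU; after: ALU=0 MUL=2 MEM=0 BR=1, R=1, W=0

issued = [0, 1, 2]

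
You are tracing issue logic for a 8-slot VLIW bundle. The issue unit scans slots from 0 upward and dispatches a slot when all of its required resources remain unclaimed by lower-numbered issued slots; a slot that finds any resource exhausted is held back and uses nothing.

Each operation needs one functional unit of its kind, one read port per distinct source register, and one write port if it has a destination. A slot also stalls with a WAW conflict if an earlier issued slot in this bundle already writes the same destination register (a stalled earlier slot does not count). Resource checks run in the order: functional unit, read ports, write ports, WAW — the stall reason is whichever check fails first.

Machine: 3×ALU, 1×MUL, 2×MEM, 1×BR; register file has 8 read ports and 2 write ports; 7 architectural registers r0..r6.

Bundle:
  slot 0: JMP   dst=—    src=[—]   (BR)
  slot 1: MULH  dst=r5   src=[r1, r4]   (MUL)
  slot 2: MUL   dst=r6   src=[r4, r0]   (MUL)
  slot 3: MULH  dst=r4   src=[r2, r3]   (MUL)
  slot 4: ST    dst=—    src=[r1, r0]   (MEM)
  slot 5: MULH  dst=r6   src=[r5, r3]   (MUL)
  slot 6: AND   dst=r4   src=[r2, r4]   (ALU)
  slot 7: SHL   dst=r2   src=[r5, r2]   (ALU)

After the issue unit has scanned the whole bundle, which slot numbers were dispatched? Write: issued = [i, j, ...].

(0) want 1×BR +0rd +0wr — yes → AL3|MU1|ME2|BR0|rd8|wr2
(1) want 1×MUL +2rd +1wr — yes → AL3|MU0|ME2|BR0|rd6|wr1
(2) want 1×MUL +2rd +1wr — FU → AL3|MU0|ME2|BR0|rd6|wr1
(3) want 1×MUL +2rd +1wr — FU → AL3|MU0|ME2|BR0|rd6|wr1
(4) want 1×MEM +2rd +0wr — yes → AL3|MU0|ME1|BR0|rd4|wr1
(5) want 1×MUL +2rd +1wr — FU → AL3|MU0|ME1|BR0|rd4|wr1
(6) want 1×ALU +2rd +1wr — yes → AL2|MU0|ME1|BR0|rd2|wr0
(7) want 1×ALU +2rd +1wr — WR_PORT → AL2|MU0|ME1|BR0|rd2|wr0

issued = [0, 1, 4, 6]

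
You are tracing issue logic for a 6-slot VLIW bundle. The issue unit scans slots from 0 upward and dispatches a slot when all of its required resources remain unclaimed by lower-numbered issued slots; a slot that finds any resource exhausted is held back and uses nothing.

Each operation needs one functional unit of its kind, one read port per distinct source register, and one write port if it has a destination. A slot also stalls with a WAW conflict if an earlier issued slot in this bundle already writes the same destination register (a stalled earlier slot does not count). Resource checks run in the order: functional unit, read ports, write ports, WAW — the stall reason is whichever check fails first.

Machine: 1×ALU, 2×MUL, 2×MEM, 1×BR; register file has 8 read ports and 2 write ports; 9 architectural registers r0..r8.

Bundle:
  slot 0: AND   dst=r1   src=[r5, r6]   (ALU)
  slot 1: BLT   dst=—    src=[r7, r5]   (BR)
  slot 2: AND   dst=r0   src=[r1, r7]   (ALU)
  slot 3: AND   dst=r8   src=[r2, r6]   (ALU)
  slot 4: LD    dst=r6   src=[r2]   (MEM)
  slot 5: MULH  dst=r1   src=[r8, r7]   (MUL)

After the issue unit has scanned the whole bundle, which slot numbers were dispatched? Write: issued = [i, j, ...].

issued = [0, 1, 4]

[0] ALU needs rd=2 wr=1: ok; after: ALU=0 MUL=2 MEM=2 BR=1, R=6, W=1
[1] BR needs rd=2 wr=0: ok; after: ALU=0 MUL=2 MEM=2 BR=0, R=4, W=1
[2] ALU needs rd=2 wr=1: FU; after: ALU=0 MUL=2 MEM=2 BR=0, R=4, W=1
[3] ALU needs rd=2 wr=1: FU; after: ALU=0 MUL=2 MEM=2 BR=0, R=4, W=1
[4] MEM needs rd=1 wr=1: ok; after: ALU=0 MUL=2 MEM=1 BR=0, R=3, W=0
[5] MUL needs rd=2 wr=1: WR_PORT; after: ALU=0 MUL=2 MEM=1 BR=0, R=3, W=0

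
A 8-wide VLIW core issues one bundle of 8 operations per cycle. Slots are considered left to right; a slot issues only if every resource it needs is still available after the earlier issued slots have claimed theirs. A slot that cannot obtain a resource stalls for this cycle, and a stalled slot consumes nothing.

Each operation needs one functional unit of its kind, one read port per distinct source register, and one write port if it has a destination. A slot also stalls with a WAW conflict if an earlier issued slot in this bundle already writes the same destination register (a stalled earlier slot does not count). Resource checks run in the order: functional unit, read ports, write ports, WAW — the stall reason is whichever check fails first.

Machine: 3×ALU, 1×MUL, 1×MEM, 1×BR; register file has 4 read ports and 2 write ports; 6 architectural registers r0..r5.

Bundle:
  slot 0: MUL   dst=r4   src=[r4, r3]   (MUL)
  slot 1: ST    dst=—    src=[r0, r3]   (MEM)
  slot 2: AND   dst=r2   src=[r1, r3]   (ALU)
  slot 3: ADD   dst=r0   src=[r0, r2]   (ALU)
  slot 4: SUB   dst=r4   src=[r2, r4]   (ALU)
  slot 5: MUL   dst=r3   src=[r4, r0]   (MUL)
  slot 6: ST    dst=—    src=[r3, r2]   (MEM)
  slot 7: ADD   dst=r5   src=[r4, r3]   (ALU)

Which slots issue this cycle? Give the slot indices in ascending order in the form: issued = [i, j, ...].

issued = [0, 1]

slot 0 (MUL): ISSUE — free A3,Mu0,Ld1,B1 rp2 wp1
slot 1 (MEM): ISSUE — free A3,Mu0,Ld0,B1 rp0 wp1
slot 2 (ALU): stall RD_PORT — free A3,Mu0,Ld0,B1 rp0 wp1
slot 3 (ALU): stall RD_PORT — free A3,Mu0,Ld0,B1 rp0 wp1
slot 4 (ALU): stall RD_PORT — free A3,Mu0,Ld0,B1 rp0 wp1
slot 5 (MUL): stall FU — free A3,Mu0,Ld0,B1 rp0 wp1
slot 6 (MEM): stall FU — free A3,Mu0,Ld0,B1 rp0 wp1
slot 7 (ALU): stall RD_PORT — free A3,Mu0,Ld0,B1 rp0 wp1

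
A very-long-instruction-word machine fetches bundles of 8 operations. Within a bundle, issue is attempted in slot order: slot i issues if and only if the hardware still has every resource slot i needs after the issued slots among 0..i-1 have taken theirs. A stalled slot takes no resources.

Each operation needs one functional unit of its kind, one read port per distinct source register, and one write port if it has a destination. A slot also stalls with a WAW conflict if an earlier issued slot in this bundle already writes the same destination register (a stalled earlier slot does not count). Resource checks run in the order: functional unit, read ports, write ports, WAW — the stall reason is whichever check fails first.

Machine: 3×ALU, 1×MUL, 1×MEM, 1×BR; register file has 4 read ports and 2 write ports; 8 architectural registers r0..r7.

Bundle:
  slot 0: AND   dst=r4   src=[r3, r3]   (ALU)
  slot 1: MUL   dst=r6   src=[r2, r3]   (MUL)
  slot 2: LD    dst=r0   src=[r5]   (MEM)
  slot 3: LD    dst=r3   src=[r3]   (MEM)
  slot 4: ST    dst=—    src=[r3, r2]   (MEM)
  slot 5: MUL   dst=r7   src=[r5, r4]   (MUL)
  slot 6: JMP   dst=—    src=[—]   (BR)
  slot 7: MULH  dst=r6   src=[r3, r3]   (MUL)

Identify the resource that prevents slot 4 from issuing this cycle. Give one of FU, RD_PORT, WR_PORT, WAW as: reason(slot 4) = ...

  0. ALU→r4 ⇒ go  {2A/1Mu/1Ld/1B | 3r 1w}
  1. MUL→r6 ⇒ go  {2A/0Mu/1Ld/1B | 1r 0w}
  2. MEM→r0 ⇒ no(WR_PORT)  {2A/0Mu/1Ld/1B | 1r 0w}
  3. MEM→r3 ⇒ no(WR_PORT)  {2A/0Mu/1Ld/1B | 1r 0w}
  4. MEM ⇒ no(RD_PORT)  {2A/0Mu/1Ld/1B | 1r 0w}
  5. MUL→r7 ⇒ no(FU)  {2A/0Mu/1Ld/1B | 1r 0w}
  6. BR ⇒ go  {2A/0Mu/1Ld/0B | 1r 0w}
  7. MUL→r6 ⇒ no(FU)  {2A/0Mu/1Ld/0B | 1r 0w}

reason(slot 4) = RD_PORT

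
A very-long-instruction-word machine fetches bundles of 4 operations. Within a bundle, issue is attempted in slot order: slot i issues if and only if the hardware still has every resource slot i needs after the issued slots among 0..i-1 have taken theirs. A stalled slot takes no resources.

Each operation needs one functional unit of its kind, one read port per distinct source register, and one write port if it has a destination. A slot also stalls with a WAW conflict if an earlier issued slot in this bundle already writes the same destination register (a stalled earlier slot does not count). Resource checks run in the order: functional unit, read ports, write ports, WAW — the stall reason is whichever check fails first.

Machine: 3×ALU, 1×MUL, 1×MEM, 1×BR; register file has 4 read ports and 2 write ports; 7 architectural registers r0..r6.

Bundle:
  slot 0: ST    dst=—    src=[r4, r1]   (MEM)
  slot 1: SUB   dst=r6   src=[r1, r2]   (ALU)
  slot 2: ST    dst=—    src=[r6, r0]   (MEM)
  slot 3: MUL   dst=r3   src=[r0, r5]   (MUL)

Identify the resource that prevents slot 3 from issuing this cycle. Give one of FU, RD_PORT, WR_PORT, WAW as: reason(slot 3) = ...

reason(slot 3) = RD_PORT

(0) want 1×MEM +2rd +0wr — yes → AL3|MU1|ME0|BR1|rd2|wr2
(1) want 1×ALU +2rd +1wr — yes → AL2|MU1|ME0|BR1|rd0|wr1
(2) want 1×MEM +2rd +0wr — FU → AL2|MU1|ME0|BR1|rd0|wr1
(3) want 1×MUL +2rd +1wr — RD_PORT → AL2|MU1|ME0|BR1|rd0|wr1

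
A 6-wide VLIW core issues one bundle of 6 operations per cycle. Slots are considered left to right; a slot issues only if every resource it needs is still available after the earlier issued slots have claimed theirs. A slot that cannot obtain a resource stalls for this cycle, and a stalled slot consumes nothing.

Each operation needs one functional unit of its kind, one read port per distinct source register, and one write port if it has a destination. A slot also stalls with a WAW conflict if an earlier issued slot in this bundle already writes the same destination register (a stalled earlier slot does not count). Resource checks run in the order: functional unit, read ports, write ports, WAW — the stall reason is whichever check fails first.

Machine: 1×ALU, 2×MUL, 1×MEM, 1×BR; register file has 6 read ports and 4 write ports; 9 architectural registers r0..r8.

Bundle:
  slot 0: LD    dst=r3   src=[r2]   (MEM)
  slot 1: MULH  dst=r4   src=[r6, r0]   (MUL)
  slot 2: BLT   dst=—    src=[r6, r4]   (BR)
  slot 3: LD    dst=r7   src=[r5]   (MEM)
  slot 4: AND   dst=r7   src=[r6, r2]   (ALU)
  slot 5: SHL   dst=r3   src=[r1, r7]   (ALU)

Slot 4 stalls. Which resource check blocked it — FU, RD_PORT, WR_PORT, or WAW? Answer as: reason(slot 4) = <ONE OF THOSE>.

reason(slot 4) = RD_PORT

#0 MEM src=r2 dispatched  <A:1 Mu:2 Ld:0 B:1 rd:5 wr:3>
#1 MUL src=r6,r0 dispatched  <A:1 Mu:1 Ld:0 B:1 rd:3 wr:2>
#2 BR src=r6,r4 dispatched  <A:1 Mu:1 Ld:0 B:0 rd:1 wr:2>
#3 MEM src=r5 held:FU  <A:1 Mu:1 Ld:0 B:0 rd:1 wr:2>
#4 ALU src=r6,r2 held:RD_PORT  <A:1 Mu:1 Ld:0 B:0 rd:1 wr:2>
#5 ALU src=r1,r7 held:RD_PORT  <A:1 Mu:1 Ld:0 B:0 rd:1 wr:2>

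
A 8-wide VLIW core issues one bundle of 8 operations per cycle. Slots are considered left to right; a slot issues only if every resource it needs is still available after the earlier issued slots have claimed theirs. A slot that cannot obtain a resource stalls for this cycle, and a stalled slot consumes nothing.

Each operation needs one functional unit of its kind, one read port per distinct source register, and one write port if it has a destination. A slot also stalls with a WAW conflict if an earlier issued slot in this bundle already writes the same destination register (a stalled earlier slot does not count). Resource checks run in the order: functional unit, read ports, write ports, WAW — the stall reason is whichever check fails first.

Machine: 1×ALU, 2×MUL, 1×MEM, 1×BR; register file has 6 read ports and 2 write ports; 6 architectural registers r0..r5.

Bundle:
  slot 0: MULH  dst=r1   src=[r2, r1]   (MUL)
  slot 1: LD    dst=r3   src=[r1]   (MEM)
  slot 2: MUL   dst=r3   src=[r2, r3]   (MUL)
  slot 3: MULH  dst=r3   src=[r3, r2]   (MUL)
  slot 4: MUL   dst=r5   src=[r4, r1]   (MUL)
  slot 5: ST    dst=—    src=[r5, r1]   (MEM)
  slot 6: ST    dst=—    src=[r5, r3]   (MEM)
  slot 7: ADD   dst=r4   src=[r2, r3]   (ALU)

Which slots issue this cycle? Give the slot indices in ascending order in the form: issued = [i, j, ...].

issued = [0, 1]

#0 MUL src=r2,r1 dispatched  <A:1 Mu:1 Ld:1 B:1 rd:4 wr:1>
#1 MEM src=r1 dispatched  <A:1 Mu:1 Ld:0 B:1 rd:3 wr:0>
#2 MUL src=r2,r3 held:WR_PORT  <A:1 Mu:1 Ld:0 B:1 rd:3 wr:0>
#3 MUL src=r3,r2 held:WR_PORT  <A:1 Mu:1 Ld:0 B:1 rd:3 wr:0>
#4 MUL src=r4,r1 held:WR_PORT  <A:1 Mu:1 Ld:0 B:1 rd:3 wr:0>
#5 MEM src=r5,r1 held:FU  <A:1 Mu:1 Ld:0 B:1 rd:3 wr:0>
#6 MEM src=r5,r3 held:FU  <A:1 Mu:1 Ld:0 B:1 rd:3 wr:0>
#7 ALU src=r2,r3 held:WR_PORT  <A:1 Mu:1 Ld:0 B:1 rd:3 wr:0>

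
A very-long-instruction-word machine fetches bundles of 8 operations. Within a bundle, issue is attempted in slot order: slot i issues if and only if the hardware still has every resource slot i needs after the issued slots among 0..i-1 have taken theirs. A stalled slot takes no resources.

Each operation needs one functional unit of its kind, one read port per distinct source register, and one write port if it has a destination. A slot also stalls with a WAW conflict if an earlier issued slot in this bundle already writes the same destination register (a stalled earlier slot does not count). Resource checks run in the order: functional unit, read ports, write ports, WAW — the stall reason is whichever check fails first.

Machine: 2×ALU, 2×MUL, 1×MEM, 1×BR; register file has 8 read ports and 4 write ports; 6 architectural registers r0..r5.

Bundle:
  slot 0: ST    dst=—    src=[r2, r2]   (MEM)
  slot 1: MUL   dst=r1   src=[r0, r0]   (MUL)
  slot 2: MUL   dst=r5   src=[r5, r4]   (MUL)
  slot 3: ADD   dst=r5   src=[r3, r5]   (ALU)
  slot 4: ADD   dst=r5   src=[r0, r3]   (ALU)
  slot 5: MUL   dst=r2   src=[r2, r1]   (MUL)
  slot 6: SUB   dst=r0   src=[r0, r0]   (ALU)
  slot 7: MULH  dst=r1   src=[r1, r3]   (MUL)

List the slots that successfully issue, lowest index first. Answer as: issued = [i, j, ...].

issued = [0, 1, 2, 6]

slot 0 (MEM): ISSUE — free A2,Mu2,Ld0,B1 rp7 wp4
slot 1 (MUL): ISSUE — free A2,Mu1,Ld0,B1 rp6 wp3
slot 2 (MUL): ISSUE — free A2,Mu0,Ld0,B1 rp4 wp2
slot 3 (ALU): stall WAW — free A2,Mu0,Ld0,B1 rp4 wp2
slot 4 (ALU): stall WAW — free A2,Mu0,Ld0,B1 rp4 wp2
slot 5 (MUL): stall FU — free A2,Mu0,Ld0,B1 rp4 wp2
slot 6 (ALU): ISSUE — free A1,Mu0,Ld0,B1 rp3 wp1
slot 7 (MUL): stall FU — free A1,Mu0,Ld0,B1 rp3 wp1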